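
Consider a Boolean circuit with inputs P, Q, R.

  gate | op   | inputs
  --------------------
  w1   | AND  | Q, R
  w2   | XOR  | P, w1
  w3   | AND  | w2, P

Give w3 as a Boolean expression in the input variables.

(P XOR (Q AND R)) AND P

w1 = Q AND R
w2 = P XOR w1 = P XOR (Q AND R)
w3 = w2 AND P = (P XOR (Q AND R)) AND P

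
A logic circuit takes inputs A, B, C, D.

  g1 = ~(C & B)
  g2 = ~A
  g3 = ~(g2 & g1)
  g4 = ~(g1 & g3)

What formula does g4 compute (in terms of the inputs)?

g1 = ~(C & B)
g2 = ~A
g3 = ~(g2 & g1) = ~(~A & (~(C & B)))
g4 = ~(g1 & g3) = ~((~(C & B)) & (~(~A & (~(C & B)))))

~((~(C & B)) & (~(~A & (~(C & B)))))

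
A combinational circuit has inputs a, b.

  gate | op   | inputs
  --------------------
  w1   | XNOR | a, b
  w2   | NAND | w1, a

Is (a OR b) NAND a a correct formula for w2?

w1 = a XNOR b
w2 = w1 NAND a = (a XNOR b) NAND a
At a=1, b=0: circuit gives 1, formula gives 0.

No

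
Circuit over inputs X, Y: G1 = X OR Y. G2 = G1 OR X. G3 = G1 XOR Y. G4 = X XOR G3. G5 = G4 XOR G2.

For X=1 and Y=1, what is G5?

G1 = 1 OR 1 = 1
G2 = 1 OR 1 = 1
G3 = 1 XOR 1 = 0
G4 = 1 XOR 0 = 1
G5 = 1 XOR 1 = 0

0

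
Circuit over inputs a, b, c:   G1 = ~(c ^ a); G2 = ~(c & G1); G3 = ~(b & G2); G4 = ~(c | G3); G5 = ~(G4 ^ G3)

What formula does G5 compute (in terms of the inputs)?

~((~(c | (~(b & (~(c & (~(c ^ a)))))))) ^ (~(b & (~(c & (~(c ^ a)))))))

G1 = ~(c ^ a)
G2 = ~(c & G1) = ~(c & (~(c ^ a)))
G3 = ~(b & G2) = ~(b & (~(c & (~(c ^ a)))))
G4 = ~(c | G3) = ~(c | (~(b & (~(c & (~(c ^ a)))))))
G5 = ~(G4 ^ G3) = ~((~(c | (~(b & (~(c & (~(c ^ a)))))))) ^ (~(b & (~(c & (~(c ^ a)))))))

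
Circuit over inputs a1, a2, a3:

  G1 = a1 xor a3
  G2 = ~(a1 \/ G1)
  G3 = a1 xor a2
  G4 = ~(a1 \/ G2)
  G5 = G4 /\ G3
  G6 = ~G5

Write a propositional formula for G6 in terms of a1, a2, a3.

G1 = a1 xor a3
G2 = ~(a1 \/ G1) = ~(a1 \/ (a1 xor a3))
G3 = a1 xor a2
G4 = ~(a1 \/ G2) = ~(a1 \/ (~(a1 \/ (a1 xor a3))))
G5 = G4 /\ G3 = (~(a1 \/ (~(a1 \/ (a1 xor a3))))) /\ (a1 xor a2)
G6 = ~G5 = ~((~(a1 \/ (~(a1 \/ (a1 xor a3))))) /\ (a1 xor a2))

~((~(a1 \/ (~(a1 \/ (a1 xor a3))))) /\ (a1 xor a2))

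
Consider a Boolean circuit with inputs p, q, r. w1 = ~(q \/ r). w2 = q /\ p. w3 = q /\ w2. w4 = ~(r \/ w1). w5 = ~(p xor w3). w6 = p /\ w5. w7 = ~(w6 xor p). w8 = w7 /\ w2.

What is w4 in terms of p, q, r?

w1 = ~(q \/ r)
w4 = ~(r \/ w1) = ~(r \/ (~(q \/ r)))

~(r \/ (~(q \/ r)))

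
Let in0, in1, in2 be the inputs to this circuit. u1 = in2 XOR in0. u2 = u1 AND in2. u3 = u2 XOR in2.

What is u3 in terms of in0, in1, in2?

((in2 XOR in0) AND in2) XOR in2

u1 = in2 XOR in0
u2 = u1 AND in2 = (in2 XOR in0) AND in2
u3 = u2 XOR in2 = ((in2 XOR in0) AND in2) XOR in2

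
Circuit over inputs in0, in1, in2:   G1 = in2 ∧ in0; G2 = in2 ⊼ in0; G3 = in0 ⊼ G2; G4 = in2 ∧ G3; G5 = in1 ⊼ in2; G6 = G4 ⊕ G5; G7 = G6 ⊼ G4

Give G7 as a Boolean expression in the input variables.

G2 = in2 ⊼ in0
G3 = in0 ⊼ G2 = in0 ⊼ (in2 ⊼ in0)
G4 = in2 ∧ G3 = in2 ∧ (in0 ⊼ (in2 ⊼ in0))
G5 = in1 ⊼ in2
G6 = G4 ⊕ G5 = (in2 ∧ (in0 ⊼ (in2 ⊼ in0))) ⊕ (in1 ⊼ in2)
G7 = G6 ⊼ G4 = ((in2 ∧ (in0 ⊼ (in2 ⊼ in0))) ⊕ (in1 ⊼ in2)) ⊼ (in2 ∧ (in0 ⊼ (in2 ⊼ in0)))

((in2 ∧ (in0 ⊼ (in2 ⊼ in0))) ⊕ (in1 ⊼ in2)) ⊼ (in2 ∧ (in0 ⊼ (in2 ⊼ in0)))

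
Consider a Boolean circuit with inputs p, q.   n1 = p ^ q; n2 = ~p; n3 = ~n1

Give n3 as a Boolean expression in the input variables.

~(p ^ q)

n1 = p ^ q
n3 = ~n1 = ~(p ^ q)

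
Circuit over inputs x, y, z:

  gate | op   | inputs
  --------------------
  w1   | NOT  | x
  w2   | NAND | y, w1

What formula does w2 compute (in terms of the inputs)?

w1 = NOT x
w2 = y NAND w1 = y NAND NOT x

y NAND NOT x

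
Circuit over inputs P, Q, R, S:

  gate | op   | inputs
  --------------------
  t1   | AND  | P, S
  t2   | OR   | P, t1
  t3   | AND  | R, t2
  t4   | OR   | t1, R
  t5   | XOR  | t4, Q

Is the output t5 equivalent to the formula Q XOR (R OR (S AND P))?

Yes

t1 = P AND S
t4 = t1 OR R = (P AND S) OR R
t5 = t4 XOR Q = ((P AND S) OR R) XOR Q
At P=0, Q=0, R=0, S=0: circuit gives 0, formula gives 0.
At P=0, Q=0, R=1, S=0: circuit gives 1, formula gives 1.
Agrees on all 16 inputs.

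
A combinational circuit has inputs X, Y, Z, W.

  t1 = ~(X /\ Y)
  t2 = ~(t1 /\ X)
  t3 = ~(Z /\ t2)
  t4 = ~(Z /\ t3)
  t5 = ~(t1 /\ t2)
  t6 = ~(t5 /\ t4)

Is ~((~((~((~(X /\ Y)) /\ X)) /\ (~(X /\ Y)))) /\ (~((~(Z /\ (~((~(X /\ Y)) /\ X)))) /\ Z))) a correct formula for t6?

t1 = ~(X /\ Y)
t2 = ~(t1 /\ X) = ~((~(X /\ Y)) /\ X)
t3 = ~(Z /\ t2) = ~(Z /\ (~((~(X /\ Y)) /\ X)))
t4 = ~(Z /\ t3) = ~(Z /\ (~(Z /\ (~((~(X /\ Y)) /\ X)))))
t5 = ~(t1 /\ t2) = ~((~(X /\ Y)) /\ (~((~(X /\ Y)) /\ X)))
t6 = ~(t5 /\ t4) = ~((~((~(X /\ Y)) /\ (~((~(X /\ Y)) /\ X)))) /\ (~(Z /\ (~(Z /\ (~((~(X /\ Y)) /\ X)))))))
At X=1, Y=0, Z=0, W=0: circuit gives 0, formula gives 0.
At X=0, Y=0, Z=0, W=0: circuit gives 1, formula gives 1.
Agrees on all 16 inputs.

Yes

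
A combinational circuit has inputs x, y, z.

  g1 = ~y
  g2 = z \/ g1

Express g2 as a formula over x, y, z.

z \/ ~y

g1 = ~y
g2 = z \/ g1 = z \/ ~y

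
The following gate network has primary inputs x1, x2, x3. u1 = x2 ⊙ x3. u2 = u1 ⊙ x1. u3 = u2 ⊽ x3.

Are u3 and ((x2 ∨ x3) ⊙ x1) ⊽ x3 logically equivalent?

No

u1 = x2 ⊙ x3
u2 = u1 ⊙ x1 = (x2 ⊙ x3) ⊙ x1
u3 = u2 ⊽ x3 = ((x2 ⊙ x3) ⊙ x1) ⊽ x3
At x1=0, x2=0, x3=0: circuit gives 1, formula gives 0.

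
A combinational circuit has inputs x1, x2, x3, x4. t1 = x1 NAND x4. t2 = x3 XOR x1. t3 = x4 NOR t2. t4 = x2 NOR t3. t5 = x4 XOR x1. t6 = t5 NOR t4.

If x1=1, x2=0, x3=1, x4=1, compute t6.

t2 = 1 XOR 1 = 0
t3 = 1 NOR 0 = 0
t4 = 0 NOR 0 = 1
t5 = 1 XOR 1 = 0
t6 = 0 NOR 1 = 0

0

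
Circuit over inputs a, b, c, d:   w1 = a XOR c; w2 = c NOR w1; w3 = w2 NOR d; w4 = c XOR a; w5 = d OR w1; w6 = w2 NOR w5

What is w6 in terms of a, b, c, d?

(c NOR (a XOR c)) NOR (d OR (a XOR c))

w1 = a XOR c
w2 = c NOR w1 = c NOR (a XOR c)
w5 = d OR w1 = d OR (a XOR c)
w6 = w2 NOR w5 = (c NOR (a XOR c)) NOR (d OR (a XOR c))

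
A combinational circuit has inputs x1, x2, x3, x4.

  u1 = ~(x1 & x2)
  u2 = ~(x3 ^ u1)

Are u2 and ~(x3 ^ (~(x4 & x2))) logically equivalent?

u1 = ~(x1 & x2)
u2 = ~(x3 ^ u1) = ~(x3 ^ (~(x1 & x2)))
At x1=0, x2=1, x3=0, x4=1: circuit gives 0, formula gives 1.

No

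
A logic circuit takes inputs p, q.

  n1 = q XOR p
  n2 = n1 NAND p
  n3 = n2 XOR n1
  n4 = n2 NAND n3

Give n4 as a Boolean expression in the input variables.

((q XOR p) NAND p) NAND (((q XOR p) NAND p) XOR (q XOR p))

n1 = q XOR p
n2 = n1 NAND p = (q XOR p) NAND p
n3 = n2 XOR n1 = ((q XOR p) NAND p) XOR (q XOR p)
n4 = n2 NAND n3 = ((q XOR p) NAND p) NAND (((q XOR p) NAND p) XOR (q XOR p))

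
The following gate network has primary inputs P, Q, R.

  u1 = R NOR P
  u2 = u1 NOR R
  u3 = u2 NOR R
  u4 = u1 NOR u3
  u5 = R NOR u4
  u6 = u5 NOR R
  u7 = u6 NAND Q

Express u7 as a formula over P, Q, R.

((R NOR ((R NOR P) NOR (((R NOR P) NOR R) NOR R))) NOR R) NAND Q

u1 = R NOR P
u2 = u1 NOR R = (R NOR P) NOR R
u3 = u2 NOR R = ((R NOR P) NOR R) NOR R
u4 = u1 NOR u3 = (R NOR P) NOR (((R NOR P) NOR R) NOR R)
u5 = R NOR u4 = R NOR ((R NOR P) NOR (((R NOR P) NOR R) NOR R))
u6 = u5 NOR R = (R NOR ((R NOR P) NOR (((R NOR P) NOR R) NOR R))) NOR R
u7 = u6 NAND Q = ((R NOR ((R NOR P) NOR (((R NOR P) NOR R) NOR R))) NOR R) NAND Q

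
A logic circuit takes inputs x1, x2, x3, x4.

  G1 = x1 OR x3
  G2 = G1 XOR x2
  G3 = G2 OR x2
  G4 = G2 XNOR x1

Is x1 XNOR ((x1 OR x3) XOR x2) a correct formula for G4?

G1 = x1 OR x3
G2 = G1 XOR x2 = (x1 OR x3) XOR x2
G4 = G2 XNOR x1 = ((x1 OR x3) XOR x2) XNOR x1
At x1=0, x2=0, x3=1, x4=0: circuit gives 0, formula gives 0.
At x1=0, x2=0, x3=0, x4=0: circuit gives 1, formula gives 1.
Agrees on all 16 inputs.

Yes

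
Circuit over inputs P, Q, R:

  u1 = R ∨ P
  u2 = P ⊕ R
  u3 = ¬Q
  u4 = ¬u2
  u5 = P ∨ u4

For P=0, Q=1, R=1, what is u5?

0

u2 = 0 ⊕ 1 = 1
u4 = ¬1 = 0
u5 = 0 ∨ 0 = 0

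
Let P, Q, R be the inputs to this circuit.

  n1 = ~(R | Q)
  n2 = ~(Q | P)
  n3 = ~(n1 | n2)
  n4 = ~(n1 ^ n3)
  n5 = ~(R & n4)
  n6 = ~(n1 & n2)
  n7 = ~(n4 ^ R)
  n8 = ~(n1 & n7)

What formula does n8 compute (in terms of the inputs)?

~((~(R | Q)) & (~((~((~(R | Q)) ^ (~((~(R | Q)) | (~(Q | P)))))) ^ R)))

n1 = ~(R | Q)
n2 = ~(Q | P)
n3 = ~(n1 | n2) = ~((~(R | Q)) | (~(Q | P)))
n4 = ~(n1 ^ n3) = ~((~(R | Q)) ^ (~((~(R | Q)) | (~(Q | P)))))
n7 = ~(n4 ^ R) = ~((~((~(R | Q)) ^ (~((~(R | Q)) | (~(Q | P)))))) ^ R)
n8 = ~(n1 & n7) = ~((~(R | Q)) & (~((~((~(R | Q)) ^ (~((~(R | Q)) | (~(Q | P)))))) ^ R)))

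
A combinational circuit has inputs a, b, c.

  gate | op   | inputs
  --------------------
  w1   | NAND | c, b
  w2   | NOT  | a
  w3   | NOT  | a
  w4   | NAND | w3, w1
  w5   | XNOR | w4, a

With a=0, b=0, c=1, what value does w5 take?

1

w1 = 1 NAND 0 = 1
w3 = NOT 0 = 1
w4 = 1 NAND 1 = 0
w5 = 0 XNOR 0 = 1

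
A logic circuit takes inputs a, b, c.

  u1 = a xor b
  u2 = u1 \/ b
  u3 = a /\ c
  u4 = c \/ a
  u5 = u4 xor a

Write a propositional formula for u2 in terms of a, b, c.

(a xor b) \/ b

u1 = a xor b
u2 = u1 \/ b = (a xor b) \/ b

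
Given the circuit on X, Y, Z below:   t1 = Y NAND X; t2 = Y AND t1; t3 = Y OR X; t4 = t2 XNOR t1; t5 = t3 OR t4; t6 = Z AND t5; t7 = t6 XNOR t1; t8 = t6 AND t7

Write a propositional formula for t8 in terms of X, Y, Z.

t1 = Y NAND X
t2 = Y AND t1 = Y AND (Y NAND X)
t3 = Y OR X
t4 = t2 XNOR t1 = (Y AND (Y NAND X)) XNOR (Y NAND X)
t5 = t3 OR t4 = (Y OR X) OR ((Y AND (Y NAND X)) XNOR (Y NAND X))
t6 = Z AND t5 = Z AND ((Y OR X) OR ((Y AND (Y NAND X)) XNOR (Y NAND X)))
t7 = t6 XNOR t1 = (Z AND ((Y OR X) OR ((Y AND (Y NAND X)) XNOR (Y NAND X)))) XNOR (Y NAND X)
t8 = t6 AND t7 = (Z AND ((Y OR X) OR ((Y AND (Y NAND X)) XNOR (Y NAND X)))) AND ((Z AND ((Y OR X) OR ((Y AND (Y NAND X)) XNOR (Y NAND X)))) XNOR (Y NAND X))

(Z AND ((Y OR X) OR ((Y AND (Y NAND X)) XNOR (Y NAND X)))) AND ((Z AND ((Y OR X) OR ((Y AND (Y NAND X)) XNOR (Y NAND X)))) XNOR (Y NAND X))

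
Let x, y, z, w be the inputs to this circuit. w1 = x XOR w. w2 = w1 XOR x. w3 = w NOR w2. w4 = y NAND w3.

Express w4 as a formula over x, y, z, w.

w1 = x XOR w
w2 = w1 XOR x = (x XOR w) XOR x
w3 = w NOR w2 = w NOR ((x XOR w) XOR x)
w4 = y NAND w3 = y NAND (w NOR ((x XOR w) XOR x))

y NAND (w NOR ((x XOR w) XOR x))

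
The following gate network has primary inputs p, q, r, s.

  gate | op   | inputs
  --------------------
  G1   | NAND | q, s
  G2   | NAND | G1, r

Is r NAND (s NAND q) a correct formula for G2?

Yes

G1 = q NAND s
G2 = G1 NAND r = (q NAND s) NAND r
At p=0, q=0, r=1, s=0: circuit gives 0, formula gives 0.
At p=0, q=0, r=0, s=0: circuit gives 1, formula gives 1.
Agrees on all 16 inputs.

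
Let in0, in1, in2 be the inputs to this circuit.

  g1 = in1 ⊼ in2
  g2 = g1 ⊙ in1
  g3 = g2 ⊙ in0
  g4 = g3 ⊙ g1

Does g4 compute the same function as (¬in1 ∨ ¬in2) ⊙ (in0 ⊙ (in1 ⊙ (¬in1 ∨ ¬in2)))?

Yes

g1 = in1 ⊼ in2
g2 = g1 ⊙ in1 = (in1 ⊼ in2) ⊙ in1
g3 = g2 ⊙ in0 = ((in1 ⊼ in2) ⊙ in1) ⊙ in0
g4 = g3 ⊙ g1 = (((in1 ⊼ in2) ⊙ in1) ⊙ in0) ⊙ (in1 ⊼ in2)
At in0=0, in1=1, in2=0: circuit gives 0, formula gives 0.
At in0=0, in1=0, in2=0: circuit gives 1, formula gives 1.
Agrees on all 8 inputs.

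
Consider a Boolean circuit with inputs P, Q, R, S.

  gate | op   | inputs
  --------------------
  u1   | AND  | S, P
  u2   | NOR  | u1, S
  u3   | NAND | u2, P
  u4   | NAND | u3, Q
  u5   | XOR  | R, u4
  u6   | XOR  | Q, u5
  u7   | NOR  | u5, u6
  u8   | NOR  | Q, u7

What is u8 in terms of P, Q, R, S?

u1 = S AND P
u2 = u1 NOR S = (S AND P) NOR S
u3 = u2 NAND P = ((S AND P) NOR S) NAND P
u4 = u3 NAND Q = (((S AND P) NOR S) NAND P) NAND Q
u5 = R XOR u4 = R XOR ((((S AND P) NOR S) NAND P) NAND Q)
u6 = Q XOR u5 = Q XOR (R XOR ((((S AND P) NOR S) NAND P) NAND Q))
u7 = u5 NOR u6 = (R XOR ((((S AND P) NOR S) NAND P) NAND Q)) NOR (Q XOR (R XOR ((((S AND P) NOR S) NAND P) NAND Q)))
u8 = Q NOR u7 = Q NOR ((R XOR ((((S AND P) NOR S) NAND P) NAND Q)) NOR (Q XOR (R XOR ((((S AND P) NOR S) NAND P) NAND Q))))

Q NOR ((R XOR ((((S AND P) NOR S) NAND P) NAND Q)) NOR (Q XOR (R XOR ((((S AND P) NOR S) NAND P) NAND Q))))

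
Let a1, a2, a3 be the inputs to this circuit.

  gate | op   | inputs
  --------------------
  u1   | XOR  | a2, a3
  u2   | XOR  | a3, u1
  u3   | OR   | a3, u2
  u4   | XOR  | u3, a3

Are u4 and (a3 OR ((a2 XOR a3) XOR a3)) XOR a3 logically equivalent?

Yes

u1 = a2 XOR a3
u2 = a3 XOR u1 = a3 XOR (a2 XOR a3)
u3 = a3 OR u2 = a3 OR (a3 XOR (a2 XOR a3))
u4 = u3 XOR a3 = (a3 OR (a3 XOR (a2 XOR a3))) XOR a3
At a1=0, a2=0, a3=0: circuit gives 0, formula gives 0.
At a1=0, a2=1, a3=0: circuit gives 1, formula gives 1.
Agrees on all 8 inputs.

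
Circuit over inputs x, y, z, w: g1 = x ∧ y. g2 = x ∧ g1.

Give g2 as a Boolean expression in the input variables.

x ∧ (x ∧ y)

g1 = x ∧ y
g2 = x ∧ g1 = x ∧ (x ∧ y)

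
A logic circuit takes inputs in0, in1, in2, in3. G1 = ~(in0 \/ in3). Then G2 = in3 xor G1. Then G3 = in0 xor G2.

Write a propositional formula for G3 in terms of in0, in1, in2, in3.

G1 = ~(in0 \/ in3)
G2 = in3 xor G1 = in3 xor (~(in0 \/ in3))
G3 = in0 xor G2 = in0 xor (in3 xor (~(in0 \/ in3)))

in0 xor (in3 xor (~(in0 \/ in3)))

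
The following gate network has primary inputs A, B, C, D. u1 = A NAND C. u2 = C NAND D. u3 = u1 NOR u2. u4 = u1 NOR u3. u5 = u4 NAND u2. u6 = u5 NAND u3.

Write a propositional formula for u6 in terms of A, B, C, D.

u1 = A NAND C
u2 = C NAND D
u3 = u1 NOR u2 = (A NAND C) NOR (C NAND D)
u4 = u1 NOR u3 = (A NAND C) NOR ((A NAND C) NOR (C NAND D))
u5 = u4 NAND u2 = ((A NAND C) NOR ((A NAND C) NOR (C NAND D))) NAND (C NAND D)
u6 = u5 NAND u3 = (((A NAND C) NOR ((A NAND C) NOR (C NAND D))) NAND (C NAND D)) NAND ((A NAND C) NOR (C NAND D))

(((A NAND C) NOR ((A NAND C) NOR (C NAND D))) NAND (C NAND D)) NAND ((A NAND C) NOR (C NAND D))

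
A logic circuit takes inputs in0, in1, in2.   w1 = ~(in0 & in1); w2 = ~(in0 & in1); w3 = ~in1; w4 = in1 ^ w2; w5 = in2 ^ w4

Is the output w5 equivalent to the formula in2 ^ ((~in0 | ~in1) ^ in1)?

Yes

w2 = ~(in0 & in1)
w4 = in1 ^ w2 = in1 ^ (~(in0 & in1))
w5 = in2 ^ w4 = in2 ^ (in1 ^ (~(in0 & in1)))
At in0=0, in1=0, in2=1: circuit gives 0, formula gives 0.
At in0=0, in1=0, in2=0: circuit gives 1, formula gives 1.
Agrees on all 8 inputs.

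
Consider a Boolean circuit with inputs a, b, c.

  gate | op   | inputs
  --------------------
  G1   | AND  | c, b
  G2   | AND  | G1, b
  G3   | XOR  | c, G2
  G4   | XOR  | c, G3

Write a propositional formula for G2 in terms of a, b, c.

(c AND b) AND b

G1 = c AND b
G2 = G1 AND b = (c AND b) AND b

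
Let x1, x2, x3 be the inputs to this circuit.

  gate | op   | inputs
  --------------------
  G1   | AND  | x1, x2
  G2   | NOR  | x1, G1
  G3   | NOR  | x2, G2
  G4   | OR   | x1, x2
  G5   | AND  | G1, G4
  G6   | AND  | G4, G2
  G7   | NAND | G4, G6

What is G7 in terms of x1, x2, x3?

G1 = x1 AND x2
G2 = x1 NOR G1 = x1 NOR (x1 AND x2)
G4 = x1 OR x2
G6 = G4 AND G2 = (x1 OR x2) AND (x1 NOR (x1 AND x2))
G7 = G4 NAND G6 = (x1 OR x2) NAND ((x1 OR x2) AND (x1 NOR (x1 AND x2)))

(x1 OR x2) NAND ((x1 OR x2) AND (x1 NOR (x1 AND x2)))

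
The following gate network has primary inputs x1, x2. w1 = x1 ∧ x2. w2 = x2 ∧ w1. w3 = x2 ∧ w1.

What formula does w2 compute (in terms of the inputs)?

x2 ∧ (x1 ∧ x2)

w1 = x1 ∧ x2
w2 = x2 ∧ w1 = x2 ∧ (x1 ∧ x2)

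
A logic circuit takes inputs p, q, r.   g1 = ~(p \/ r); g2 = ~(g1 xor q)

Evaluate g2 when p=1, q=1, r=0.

g1 = ~(1 \/ 0) = 0
g2 = ~(0 xor 1) = 0

0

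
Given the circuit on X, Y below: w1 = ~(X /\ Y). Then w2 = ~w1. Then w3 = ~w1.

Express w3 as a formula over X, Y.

w1 = ~(X /\ Y)
w3 = ~w1 = ~(~(X /\ Y))

~(~(X /\ Y))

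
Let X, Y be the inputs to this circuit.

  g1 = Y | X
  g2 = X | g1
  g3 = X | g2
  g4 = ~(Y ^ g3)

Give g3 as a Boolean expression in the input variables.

X | (X | (Y | X))

g1 = Y | X
g2 = X | g1 = X | (Y | X)
g3 = X | g2 = X | (X | (Y | X))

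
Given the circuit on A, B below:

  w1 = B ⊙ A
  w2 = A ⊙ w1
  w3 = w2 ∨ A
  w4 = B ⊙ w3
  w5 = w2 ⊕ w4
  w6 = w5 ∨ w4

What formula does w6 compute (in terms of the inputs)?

w1 = B ⊙ A
w2 = A ⊙ w1 = A ⊙ (B ⊙ A)
w3 = w2 ∨ A = (A ⊙ (B ⊙ A)) ∨ A
w4 = B ⊙ w3 = B ⊙ ((A ⊙ (B ⊙ A)) ∨ A)
w5 = w2 ⊕ w4 = (A ⊙ (B ⊙ A)) ⊕ (B ⊙ ((A ⊙ (B ⊙ A)) ∨ A))
w6 = w5 ∨ w4 = ((A ⊙ (B ⊙ A)) ⊕ (B ⊙ ((A ⊙ (B ⊙ A)) ∨ A))) ∨ (B ⊙ ((A ⊙ (B ⊙ A)) ∨ A))

((A ⊙ (B ⊙ A)) ⊕ (B ⊙ ((A ⊙ (B ⊙ A)) ∨ A))) ∨ (B ⊙ ((A ⊙ (B ⊙ A)) ∨ A))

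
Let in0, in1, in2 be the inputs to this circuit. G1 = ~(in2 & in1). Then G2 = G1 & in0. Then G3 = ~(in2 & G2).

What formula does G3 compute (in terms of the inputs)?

G1 = ~(in2 & in1)
G2 = G1 & in0 = (~(in2 & in1)) & in0
G3 = ~(in2 & G2) = ~(in2 & ((~(in2 & in1)) & in0))

~(in2 & ((~(in2 & in1)) & in0))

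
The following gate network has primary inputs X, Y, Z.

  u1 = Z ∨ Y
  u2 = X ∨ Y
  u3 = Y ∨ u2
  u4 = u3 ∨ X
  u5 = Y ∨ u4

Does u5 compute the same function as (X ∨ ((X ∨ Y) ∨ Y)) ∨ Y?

Yes

u2 = X ∨ Y
u3 = Y ∨ u2 = Y ∨ (X ∨ Y)
u4 = u3 ∨ X = (Y ∨ (X ∨ Y)) ∨ X
u5 = Y ∨ u4 = Y ∨ ((Y ∨ (X ∨ Y)) ∨ X)
At X=0, Y=0, Z=0: circuit gives 0, formula gives 0.
At X=0, Y=1, Z=0: circuit gives 1, formula gives 1.
Agrees on all 8 inputs.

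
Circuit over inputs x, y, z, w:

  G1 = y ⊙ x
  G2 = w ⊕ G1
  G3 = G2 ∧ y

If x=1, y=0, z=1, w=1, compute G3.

0

G1 = 0 ⊙ 1 = 0
G2 = 1 ⊕ 0 = 1
G3 = 1 ∧ 0 = 0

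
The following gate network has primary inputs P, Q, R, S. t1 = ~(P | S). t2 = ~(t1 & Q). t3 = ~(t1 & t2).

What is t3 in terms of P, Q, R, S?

~((~(P | S)) & (~((~(P | S)) & Q)))

t1 = ~(P | S)
t2 = ~(t1 & Q) = ~((~(P | S)) & Q)
t3 = ~(t1 & t2) = ~((~(P | S)) & (~((~(P | S)) & Q)))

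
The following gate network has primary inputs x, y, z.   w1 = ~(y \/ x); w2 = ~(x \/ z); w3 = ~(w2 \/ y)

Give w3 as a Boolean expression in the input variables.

w2 = ~(x \/ z)
w3 = ~(w2 \/ y) = ~((~(x \/ z)) \/ y)

~((~(x \/ z)) \/ y)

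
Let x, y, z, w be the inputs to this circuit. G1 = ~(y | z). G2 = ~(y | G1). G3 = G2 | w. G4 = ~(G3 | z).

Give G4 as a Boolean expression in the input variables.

~(((~(y | (~(y | z)))) | w) | z)

G1 = ~(y | z)
G2 = ~(y | G1) = ~(y | (~(y | z)))
G3 = G2 | w = (~(y | (~(y | z)))) | w
G4 = ~(G3 | z) = ~(((~(y | (~(y | z)))) | w) | z)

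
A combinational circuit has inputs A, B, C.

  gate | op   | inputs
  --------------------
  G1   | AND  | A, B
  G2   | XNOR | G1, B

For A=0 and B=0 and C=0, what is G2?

G1 = 0 AND 0 = 0
G2 = 0 XNOR 0 = 1

1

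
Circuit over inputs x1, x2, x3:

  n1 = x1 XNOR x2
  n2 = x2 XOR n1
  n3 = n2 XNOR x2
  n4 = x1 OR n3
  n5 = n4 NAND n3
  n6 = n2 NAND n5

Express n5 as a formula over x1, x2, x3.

(x1 OR ((x2 XOR (x1 XNOR x2)) XNOR x2)) NAND ((x2 XOR (x1 XNOR x2)) XNOR x2)

n1 = x1 XNOR x2
n2 = x2 XOR n1 = x2 XOR (x1 XNOR x2)
n3 = n2 XNOR x2 = (x2 XOR (x1 XNOR x2)) XNOR x2
n4 = x1 OR n3 = x1 OR ((x2 XOR (x1 XNOR x2)) XNOR x2)
n5 = n4 NAND n3 = (x1 OR ((x2 XOR (x1 XNOR x2)) XNOR x2)) NAND ((x2 XOR (x1 XNOR x2)) XNOR x2)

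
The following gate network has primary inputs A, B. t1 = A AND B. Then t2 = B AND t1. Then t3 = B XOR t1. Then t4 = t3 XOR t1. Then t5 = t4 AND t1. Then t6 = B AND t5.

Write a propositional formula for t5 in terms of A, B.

t1 = A AND B
t3 = B XOR t1 = B XOR (A AND B)
t4 = t3 XOR t1 = (B XOR (A AND B)) XOR (A AND B)
t5 = t4 AND t1 = ((B XOR (A AND B)) XOR (A AND B)) AND (A AND B)

((B XOR (A AND B)) XOR (A AND B)) AND (A AND B)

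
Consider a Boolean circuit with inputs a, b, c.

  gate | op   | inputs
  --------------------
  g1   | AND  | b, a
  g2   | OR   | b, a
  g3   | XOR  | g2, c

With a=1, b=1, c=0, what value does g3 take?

1

g2 = 1 OR 1 = 1
g3 = 1 XOR 0 = 1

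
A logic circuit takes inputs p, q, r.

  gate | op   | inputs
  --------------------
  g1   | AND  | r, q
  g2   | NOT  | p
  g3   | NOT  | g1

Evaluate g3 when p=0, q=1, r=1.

0

g1 = 1 AND 1 = 1
g3 = NOT 1 = 0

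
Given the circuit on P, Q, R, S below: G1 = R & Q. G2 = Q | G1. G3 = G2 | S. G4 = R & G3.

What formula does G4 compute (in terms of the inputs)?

G1 = R & Q
G2 = Q | G1 = Q | (R & Q)
G3 = G2 | S = (Q | (R & Q)) | S
G4 = R & G3 = R & ((Q | (R & Q)) | S)

R & ((Q | (R & Q)) | S)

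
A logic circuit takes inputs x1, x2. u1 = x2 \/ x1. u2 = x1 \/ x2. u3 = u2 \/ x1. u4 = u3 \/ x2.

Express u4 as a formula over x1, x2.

((x1 \/ x2) \/ x1) \/ x2

u2 = x1 \/ x2
u3 = u2 \/ x1 = (x1 \/ x2) \/ x1
u4 = u3 \/ x2 = ((x1 \/ x2) \/ x1) \/ x2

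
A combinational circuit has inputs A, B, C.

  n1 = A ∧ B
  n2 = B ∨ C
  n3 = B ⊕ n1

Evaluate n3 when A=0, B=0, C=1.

n1 = 0 ∧ 0 = 0
n3 = 0 ⊕ 0 = 0

0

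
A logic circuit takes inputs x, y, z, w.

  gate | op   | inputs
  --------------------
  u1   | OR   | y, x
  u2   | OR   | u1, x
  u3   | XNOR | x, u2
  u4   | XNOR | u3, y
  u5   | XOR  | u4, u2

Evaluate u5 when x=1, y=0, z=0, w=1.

u1 = 0 OR 1 = 1
u2 = 1 OR 1 = 1
u3 = 1 XNOR 1 = 1
u4 = 1 XNOR 0 = 0
u5 = 0 XOR 1 = 1

1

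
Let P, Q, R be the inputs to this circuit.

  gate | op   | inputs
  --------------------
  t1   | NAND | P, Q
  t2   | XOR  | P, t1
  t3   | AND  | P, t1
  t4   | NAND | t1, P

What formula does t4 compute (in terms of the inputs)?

(P NAND Q) NAND P

t1 = P NAND Q
t4 = t1 NAND P = (P NAND Q) NAND P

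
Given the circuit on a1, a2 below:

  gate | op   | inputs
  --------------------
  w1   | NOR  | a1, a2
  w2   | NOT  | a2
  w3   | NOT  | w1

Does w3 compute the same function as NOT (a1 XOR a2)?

w1 = a1 NOR a2
w3 = NOT w1 = NOT (a1 NOR a2)
At a1=0, a2=0: circuit gives 0, formula gives 1.

No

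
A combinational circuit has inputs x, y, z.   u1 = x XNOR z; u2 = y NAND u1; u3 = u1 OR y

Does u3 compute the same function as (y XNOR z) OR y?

No

u1 = x XNOR z
u3 = u1 OR y = (x XNOR z) OR y
At x=1, y=0, z=0: circuit gives 0, formula gives 1.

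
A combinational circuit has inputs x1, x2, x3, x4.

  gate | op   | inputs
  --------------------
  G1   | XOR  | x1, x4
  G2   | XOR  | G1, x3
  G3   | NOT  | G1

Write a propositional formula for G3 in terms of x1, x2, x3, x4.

NOT (x1 XOR x4)

G1 = x1 XOR x4
G3 = NOT G1 = NOT (x1 XOR x4)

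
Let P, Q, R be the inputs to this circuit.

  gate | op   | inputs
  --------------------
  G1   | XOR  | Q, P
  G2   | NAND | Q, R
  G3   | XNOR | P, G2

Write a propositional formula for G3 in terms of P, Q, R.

G2 = Q NAND R
G3 = P XNOR G2 = P XNOR (Q NAND R)

P XNOR (Q NAND R)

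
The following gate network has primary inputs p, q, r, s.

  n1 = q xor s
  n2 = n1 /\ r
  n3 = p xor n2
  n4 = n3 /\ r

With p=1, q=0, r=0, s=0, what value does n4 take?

n1 = 0 xor 0 = 0
n2 = 0 /\ 0 = 0
n3 = 1 xor 0 = 1
n4 = 1 /\ 0 = 0

0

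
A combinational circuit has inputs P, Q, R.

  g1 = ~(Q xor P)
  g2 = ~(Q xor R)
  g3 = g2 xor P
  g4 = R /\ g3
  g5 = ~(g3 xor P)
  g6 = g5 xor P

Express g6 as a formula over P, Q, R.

g2 = ~(Q xor R)
g3 = g2 xor P = (~(Q xor R)) xor P
g5 = ~(g3 xor P) = ~(((~(Q xor R)) xor P) xor P)
g6 = g5 xor P = (~(((~(Q xor R)) xor P) xor P)) xor P

(~(((~(Q xor R)) xor P) xor P)) xor P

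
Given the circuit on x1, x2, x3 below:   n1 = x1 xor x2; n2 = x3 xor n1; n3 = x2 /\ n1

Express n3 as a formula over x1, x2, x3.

x2 /\ (x1 xor x2)

n1 = x1 xor x2
n3 = x2 /\ n1 = x2 /\ (x1 xor x2)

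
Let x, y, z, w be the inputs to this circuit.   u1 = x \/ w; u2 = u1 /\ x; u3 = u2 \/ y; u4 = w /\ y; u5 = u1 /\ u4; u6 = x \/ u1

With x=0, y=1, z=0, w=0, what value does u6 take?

0

u1 = 0 \/ 0 = 0
u6 = 0 \/ 0 = 0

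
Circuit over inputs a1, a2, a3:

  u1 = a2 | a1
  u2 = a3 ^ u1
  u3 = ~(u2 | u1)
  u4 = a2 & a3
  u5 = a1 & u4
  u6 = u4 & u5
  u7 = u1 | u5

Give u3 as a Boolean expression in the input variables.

u1 = a2 | a1
u2 = a3 ^ u1 = a3 ^ (a2 | a1)
u3 = ~(u2 | u1) = ~((a3 ^ (a2 | a1)) | (a2 | a1))

~((a3 ^ (a2 | a1)) | (a2 | a1))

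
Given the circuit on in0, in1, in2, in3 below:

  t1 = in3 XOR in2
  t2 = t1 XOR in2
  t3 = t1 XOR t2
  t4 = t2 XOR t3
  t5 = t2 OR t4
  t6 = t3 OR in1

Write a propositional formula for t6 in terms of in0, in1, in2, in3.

t1 = in3 XOR in2
t2 = t1 XOR in2 = (in3 XOR in2) XOR in2
t3 = t1 XOR t2 = (in3 XOR in2) XOR ((in3 XOR in2) XOR in2)
t6 = t3 OR in1 = ((in3 XOR in2) XOR ((in3 XOR in2) XOR in2)) OR in1

((in3 XOR in2) XOR ((in3 XOR in2) XOR in2)) OR in1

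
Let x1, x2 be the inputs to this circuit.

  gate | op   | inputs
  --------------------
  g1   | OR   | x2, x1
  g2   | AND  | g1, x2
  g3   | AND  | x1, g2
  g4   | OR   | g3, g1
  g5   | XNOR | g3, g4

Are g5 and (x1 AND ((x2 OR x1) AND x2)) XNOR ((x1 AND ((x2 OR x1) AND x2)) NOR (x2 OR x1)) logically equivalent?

g1 = x2 OR x1
g2 = g1 AND x2 = (x2 OR x1) AND x2
g3 = x1 AND g2 = x1 AND ((x2 OR x1) AND x2)
g4 = g3 OR g1 = (x1 AND ((x2 OR x1) AND x2)) OR (x2 OR x1)
g5 = g3 XNOR g4 = (x1 AND ((x2 OR x1) AND x2)) XNOR ((x1 AND ((x2 OR x1) AND x2)) OR (x2 OR x1))
At x1=0, x2=0: circuit gives 1, formula gives 0.

No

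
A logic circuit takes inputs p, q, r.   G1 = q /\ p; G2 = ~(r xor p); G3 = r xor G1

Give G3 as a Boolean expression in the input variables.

G1 = q /\ p
G3 = r xor G1 = r xor (q /\ p)

r xor (q /\ p)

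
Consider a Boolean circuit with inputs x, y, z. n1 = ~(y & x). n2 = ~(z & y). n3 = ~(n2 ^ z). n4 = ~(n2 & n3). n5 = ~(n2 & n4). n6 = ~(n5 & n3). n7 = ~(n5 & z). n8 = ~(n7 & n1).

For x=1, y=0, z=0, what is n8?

n1 = ~(0 & 1) = 1
n2 = ~(0 & 0) = 1
n3 = ~(1 ^ 0) = 0
n4 = ~(1 & 0) = 1
n5 = ~(1 & 1) = 0
n7 = ~(0 & 0) = 1
n8 = ~(1 & 1) = 0

0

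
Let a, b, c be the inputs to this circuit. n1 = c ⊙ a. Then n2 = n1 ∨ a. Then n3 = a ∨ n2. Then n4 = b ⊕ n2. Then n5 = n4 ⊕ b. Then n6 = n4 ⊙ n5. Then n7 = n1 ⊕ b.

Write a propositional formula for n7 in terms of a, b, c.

n1 = c ⊙ a
n7 = n1 ⊕ b = (c ⊙ a) ⊕ b

(c ⊙ a) ⊕ b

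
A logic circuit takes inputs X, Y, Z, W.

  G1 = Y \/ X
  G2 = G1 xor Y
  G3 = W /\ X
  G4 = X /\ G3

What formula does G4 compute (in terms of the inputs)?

G3 = W /\ X
G4 = X /\ G3 = X /\ (W /\ X)

X /\ (W /\ X)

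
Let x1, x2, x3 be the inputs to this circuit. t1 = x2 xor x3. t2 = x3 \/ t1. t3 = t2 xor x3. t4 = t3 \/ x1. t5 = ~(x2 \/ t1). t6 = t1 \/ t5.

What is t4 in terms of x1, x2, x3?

t1 = x2 xor x3
t2 = x3 \/ t1 = x3 \/ (x2 xor x3)
t3 = t2 xor x3 = (x3 \/ (x2 xor x3)) xor x3
t4 = t3 \/ x1 = ((x3 \/ (x2 xor x3)) xor x3) \/ x1

((x3 \/ (x2 xor x3)) xor x3) \/ x1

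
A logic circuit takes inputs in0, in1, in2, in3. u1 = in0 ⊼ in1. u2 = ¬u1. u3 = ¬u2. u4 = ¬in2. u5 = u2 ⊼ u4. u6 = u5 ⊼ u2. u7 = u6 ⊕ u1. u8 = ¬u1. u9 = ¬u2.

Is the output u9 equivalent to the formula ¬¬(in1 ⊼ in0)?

Yes

u1 = in0 ⊼ in1
u2 = ¬u1 = ¬(in0 ⊼ in1)
u9 = ¬u2 = ¬¬(in0 ⊼ in1)
At in0=1, in1=1, in2=0, in3=0: circuit gives 0, formula gives 0.
At in0=0, in1=0, in2=0, in3=0: circuit gives 1, formula gives 1.
Agrees on all 16 inputs.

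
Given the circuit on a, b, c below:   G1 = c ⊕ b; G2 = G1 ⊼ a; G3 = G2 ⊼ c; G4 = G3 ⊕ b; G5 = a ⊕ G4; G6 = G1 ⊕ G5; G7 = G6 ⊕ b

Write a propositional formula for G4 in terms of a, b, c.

G1 = c ⊕ b
G2 = G1 ⊼ a = (c ⊕ b) ⊼ a
G3 = G2 ⊼ c = ((c ⊕ b) ⊼ a) ⊼ c
G4 = G3 ⊕ b = (((c ⊕ b) ⊼ a) ⊼ c) ⊕ b

(((c ⊕ b) ⊼ a) ⊼ c) ⊕ b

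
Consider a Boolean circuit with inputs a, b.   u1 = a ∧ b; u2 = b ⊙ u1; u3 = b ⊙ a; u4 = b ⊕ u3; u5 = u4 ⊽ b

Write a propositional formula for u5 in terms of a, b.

(b ⊕ (b ⊙ a)) ⊽ b

u3 = b ⊙ a
u4 = b ⊕ u3 = b ⊕ (b ⊙ a)
u5 = u4 ⊽ b = (b ⊕ (b ⊙ a)) ⊽ b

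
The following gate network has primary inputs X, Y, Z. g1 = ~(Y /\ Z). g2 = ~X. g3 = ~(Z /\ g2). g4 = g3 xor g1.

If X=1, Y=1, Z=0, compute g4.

0

g1 = ~(1 /\ 0) = 1
g2 = ~1 = 0
g3 = ~(0 /\ 0) = 1
g4 = 1 xor 1 = 0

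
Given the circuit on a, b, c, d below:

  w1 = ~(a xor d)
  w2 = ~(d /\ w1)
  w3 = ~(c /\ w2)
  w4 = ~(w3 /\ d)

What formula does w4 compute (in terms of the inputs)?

~((~(c /\ (~(d /\ (~(a xor d)))))) /\ d)

w1 = ~(a xor d)
w2 = ~(d /\ w1) = ~(d /\ (~(a xor d)))
w3 = ~(c /\ w2) = ~(c /\ (~(d /\ (~(a xor d)))))
w4 = ~(w3 /\ d) = ~((~(c /\ (~(d /\ (~(a xor d)))))) /\ d)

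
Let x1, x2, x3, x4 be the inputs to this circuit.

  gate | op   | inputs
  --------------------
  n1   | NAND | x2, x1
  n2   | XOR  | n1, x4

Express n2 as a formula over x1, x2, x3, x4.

n1 = x2 NAND x1
n2 = n1 XOR x4 = (x2 NAND x1) XOR x4

(x2 NAND x1) XOR x4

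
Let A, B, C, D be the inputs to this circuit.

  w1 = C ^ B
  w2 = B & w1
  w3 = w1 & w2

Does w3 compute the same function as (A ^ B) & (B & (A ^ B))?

No

w1 = C ^ B
w2 = B & w1 = B & (C ^ B)
w3 = w1 & w2 = (C ^ B) & (B & (C ^ B))
At A=0, B=1, C=1, D=0: circuit gives 0, formula gives 1.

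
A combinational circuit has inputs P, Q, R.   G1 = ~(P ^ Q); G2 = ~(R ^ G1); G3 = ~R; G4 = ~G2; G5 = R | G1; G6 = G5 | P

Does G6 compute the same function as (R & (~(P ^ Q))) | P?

No

G1 = ~(P ^ Q)
G5 = R | G1 = R | (~(P ^ Q))
G6 = G5 | P = (R | (~(P ^ Q))) | P
At P=0, Q=0, R=0: circuit gives 1, formula gives 0.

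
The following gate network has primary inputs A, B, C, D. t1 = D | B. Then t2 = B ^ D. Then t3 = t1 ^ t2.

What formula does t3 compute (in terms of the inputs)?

t1 = D | B
t2 = B ^ D
t3 = t1 ^ t2 = (D | B) ^ (B ^ D)

(D | B) ^ (B ^ D)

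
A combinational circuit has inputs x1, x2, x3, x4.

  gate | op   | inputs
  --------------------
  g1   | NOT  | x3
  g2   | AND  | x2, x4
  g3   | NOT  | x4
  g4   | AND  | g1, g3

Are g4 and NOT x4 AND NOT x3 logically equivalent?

Yes

g1 = NOT x3
g3 = NOT x4
g4 = g1 AND g3 = NOT x3 AND NOT x4
At x1=0, x2=0, x3=0, x4=1: circuit gives 0, formula gives 0.
At x1=0, x2=0, x3=0, x4=0: circuit gives 1, formula gives 1.
Agrees on all 16 inputs.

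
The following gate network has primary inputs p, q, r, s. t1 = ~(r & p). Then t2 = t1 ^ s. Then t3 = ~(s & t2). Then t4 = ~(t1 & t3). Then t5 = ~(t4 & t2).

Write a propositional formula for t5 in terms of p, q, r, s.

t1 = ~(r & p)
t2 = t1 ^ s = (~(r & p)) ^ s
t3 = ~(s & t2) = ~(s & ((~(r & p)) ^ s))
t4 = ~(t1 & t3) = ~((~(r & p)) & (~(s & ((~(r & p)) ^ s))))
t5 = ~(t4 & t2) = ~((~((~(r & p)) & (~(s & ((~(r & p)) ^ s))))) & ((~(r & p)) ^ s))

~((~((~(r & p)) & (~(s & ((~(r & p)) ^ s))))) & ((~(r & p)) ^ s))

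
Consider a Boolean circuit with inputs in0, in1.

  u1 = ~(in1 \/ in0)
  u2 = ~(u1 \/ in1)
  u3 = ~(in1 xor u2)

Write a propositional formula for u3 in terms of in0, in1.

~(in1 xor (~((~(in1 \/ in0)) \/ in1)))

u1 = ~(in1 \/ in0)
u2 = ~(u1 \/ in1) = ~((~(in1 \/ in0)) \/ in1)
u3 = ~(in1 xor u2) = ~(in1 xor (~((~(in1 \/ in0)) \/ in1)))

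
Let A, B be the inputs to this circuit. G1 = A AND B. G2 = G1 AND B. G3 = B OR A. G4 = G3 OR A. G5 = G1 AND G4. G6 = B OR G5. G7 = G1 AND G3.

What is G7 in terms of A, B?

G1 = A AND B
G3 = B OR A
G7 = G1 AND G3 = (A AND B) AND (B OR A)

(A AND B) AND (B OR A)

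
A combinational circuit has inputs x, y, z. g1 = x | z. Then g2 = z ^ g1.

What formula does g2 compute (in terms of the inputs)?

g1 = x | z
g2 = z ^ g1 = z ^ (x | z)

z ^ (x | z)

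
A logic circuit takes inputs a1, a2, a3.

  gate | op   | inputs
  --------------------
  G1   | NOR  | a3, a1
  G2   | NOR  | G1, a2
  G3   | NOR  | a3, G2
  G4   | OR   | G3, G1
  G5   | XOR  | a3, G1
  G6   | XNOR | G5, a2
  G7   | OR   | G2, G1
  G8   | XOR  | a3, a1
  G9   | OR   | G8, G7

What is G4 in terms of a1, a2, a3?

(a3 NOR ((a3 NOR a1) NOR a2)) OR (a3 NOR a1)

G1 = a3 NOR a1
G2 = G1 NOR a2 = (a3 NOR a1) NOR a2
G3 = a3 NOR G2 = a3 NOR ((a3 NOR a1) NOR a2)
G4 = G3 OR G1 = (a3 NOR ((a3 NOR a1) NOR a2)) OR (a3 NOR a1)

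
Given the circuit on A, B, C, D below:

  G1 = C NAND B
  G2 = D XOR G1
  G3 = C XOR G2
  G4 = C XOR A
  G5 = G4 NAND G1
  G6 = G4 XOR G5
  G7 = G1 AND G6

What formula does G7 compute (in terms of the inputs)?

G1 = C NAND B
G4 = C XOR A
G5 = G4 NAND G1 = (C XOR A) NAND (C NAND B)
G6 = G4 XOR G5 = (C XOR A) XOR ((C XOR A) NAND (C NAND B))
G7 = G1 AND G6 = (C NAND B) AND ((C XOR A) XOR ((C XOR A) NAND (C NAND B)))

(C NAND B) AND ((C XOR A) XOR ((C XOR A) NAND (C NAND B)))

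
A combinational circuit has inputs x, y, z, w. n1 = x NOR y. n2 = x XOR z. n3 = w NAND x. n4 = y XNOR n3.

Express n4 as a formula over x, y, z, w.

y XNOR (w NAND x)

n3 = w NAND x
n4 = y XNOR n3 = y XNOR (w NAND x)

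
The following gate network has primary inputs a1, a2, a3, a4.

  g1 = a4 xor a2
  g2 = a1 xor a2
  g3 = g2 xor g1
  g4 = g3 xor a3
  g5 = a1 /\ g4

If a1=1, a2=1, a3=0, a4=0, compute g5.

g1 = 0 xor 1 = 1
g2 = 1 xor 1 = 0
g3 = 0 xor 1 = 1
g4 = 1 xor 0 = 1
g5 = 1 /\ 1 = 1

1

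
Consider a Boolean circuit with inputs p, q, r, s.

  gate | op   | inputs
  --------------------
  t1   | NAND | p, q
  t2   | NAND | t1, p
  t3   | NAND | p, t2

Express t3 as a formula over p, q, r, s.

p NAND ((p NAND q) NAND p)

t1 = p NAND q
t2 = t1 NAND p = (p NAND q) NAND p
t3 = p NAND t2 = p NAND ((p NAND q) NAND p)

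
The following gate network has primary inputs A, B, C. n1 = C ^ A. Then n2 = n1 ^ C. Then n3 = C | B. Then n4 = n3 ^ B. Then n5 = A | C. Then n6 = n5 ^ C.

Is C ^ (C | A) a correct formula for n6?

n5 = A | C
n6 = n5 ^ C = (A | C) ^ C
At A=0, B=0, C=0: circuit gives 0, formula gives 0.
At A=1, B=0, C=0: circuit gives 1, formula gives 1.
Agrees on all 8 inputs.

Yes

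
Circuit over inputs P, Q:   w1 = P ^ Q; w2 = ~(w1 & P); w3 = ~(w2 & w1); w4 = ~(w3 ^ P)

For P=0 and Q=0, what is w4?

w1 = 0 ^ 0 = 0
w2 = ~(0 & 0) = 1
w3 = ~(1 & 0) = 1
w4 = ~(1 ^ 0) = 0

0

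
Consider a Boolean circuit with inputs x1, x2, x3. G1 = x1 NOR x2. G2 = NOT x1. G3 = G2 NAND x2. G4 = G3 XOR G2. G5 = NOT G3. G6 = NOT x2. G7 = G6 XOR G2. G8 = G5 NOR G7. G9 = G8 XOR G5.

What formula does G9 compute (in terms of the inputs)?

G2 = NOT x1
G3 = G2 NAND x2 = NOT x1 NAND x2
G5 = NOT G3 = NOT (NOT x1 NAND x2)
G6 = NOT x2
G7 = G6 XOR G2 = NOT x2 XOR NOT x1
G8 = G5 NOR G7 = NOT (NOT x1 NAND x2) NOR (NOT x2 XOR NOT x1)
G9 = G8 XOR G5 = (NOT (NOT x1 NAND x2) NOR (NOT x2 XOR NOT x1)) XOR NOT (NOT x1 NAND x2)

(NOT (NOT x1 NAND x2) NOR (NOT x2 XOR NOT x1)) XOR NOT (NOT x1 NAND x2)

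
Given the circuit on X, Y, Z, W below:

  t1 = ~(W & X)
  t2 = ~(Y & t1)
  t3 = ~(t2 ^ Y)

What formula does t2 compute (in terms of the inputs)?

t1 = ~(W & X)
t2 = ~(Y & t1) = ~(Y & (~(W & X)))

~(Y & (~(W & X)))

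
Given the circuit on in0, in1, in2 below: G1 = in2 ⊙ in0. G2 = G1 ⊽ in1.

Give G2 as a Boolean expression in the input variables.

(in2 ⊙ in0) ⊽ in1

G1 = in2 ⊙ in0
G2 = G1 ⊽ in1 = (in2 ⊙ in0) ⊽ in1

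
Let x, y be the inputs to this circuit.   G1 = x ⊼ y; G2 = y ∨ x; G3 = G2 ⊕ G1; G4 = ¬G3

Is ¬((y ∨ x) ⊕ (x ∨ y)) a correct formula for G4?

G1 = x ⊼ y
G2 = y ∨ x
G3 = G2 ⊕ G1 = (y ∨ x) ⊕ (x ⊼ y)
G4 = ¬G3 = ¬((y ∨ x) ⊕ (x ⊼ y))
At x=0, y=0: circuit gives 0, formula gives 1.

No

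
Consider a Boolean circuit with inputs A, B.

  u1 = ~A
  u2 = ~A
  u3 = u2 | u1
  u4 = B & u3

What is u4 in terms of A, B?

u1 = ~A
u2 = ~A
u3 = u2 | u1 = ~A | ~A
u4 = B & u3 = B & (~A | ~A)

B & (~A | ~A)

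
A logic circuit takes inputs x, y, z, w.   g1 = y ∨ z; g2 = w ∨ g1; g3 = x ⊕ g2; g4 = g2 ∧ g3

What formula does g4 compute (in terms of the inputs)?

(w ∨ (y ∨ z)) ∧ (x ⊕ (w ∨ (y ∨ z)))

g1 = y ∨ z
g2 = w ∨ g1 = w ∨ (y ∨ z)
g3 = x ⊕ g2 = x ⊕ (w ∨ (y ∨ z))
g4 = g2 ∧ g3 = (w ∨ (y ∨ z)) ∧ (x ⊕ (w ∨ (y ∨ z)))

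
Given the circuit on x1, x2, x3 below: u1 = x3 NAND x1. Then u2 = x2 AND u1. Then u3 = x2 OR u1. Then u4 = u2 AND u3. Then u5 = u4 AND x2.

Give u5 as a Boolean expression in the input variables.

((x2 AND (x3 NAND x1)) AND (x2 OR (x3 NAND x1))) AND x2

u1 = x3 NAND x1
u2 = x2 AND u1 = x2 AND (x3 NAND x1)
u3 = x2 OR u1 = x2 OR (x3 NAND x1)
u4 = u2 AND u3 = (x2 AND (x3 NAND x1)) AND (x2 OR (x3 NAND x1))
u5 = u4 AND x2 = ((x2 AND (x3 NAND x1)) AND (x2 OR (x3 NAND x1))) AND x2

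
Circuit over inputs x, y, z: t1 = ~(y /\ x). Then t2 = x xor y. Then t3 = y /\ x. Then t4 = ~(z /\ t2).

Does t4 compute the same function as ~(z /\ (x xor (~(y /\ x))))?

t2 = x xor y
t4 = ~(z /\ t2) = ~(z /\ (x xor y))
At x=0, y=0, z=1: circuit gives 1, formula gives 0.

No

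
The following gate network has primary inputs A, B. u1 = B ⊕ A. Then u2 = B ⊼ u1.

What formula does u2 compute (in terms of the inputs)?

u1 = B ⊕ A
u2 = B ⊼ u1 = B ⊼ (B ⊕ A)

B ⊼ (B ⊕ A)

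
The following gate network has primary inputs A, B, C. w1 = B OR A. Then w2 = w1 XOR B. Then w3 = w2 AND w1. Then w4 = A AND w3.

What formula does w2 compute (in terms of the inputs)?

(B OR A) XOR B

w1 = B OR A
w2 = w1 XOR B = (B OR A) XOR B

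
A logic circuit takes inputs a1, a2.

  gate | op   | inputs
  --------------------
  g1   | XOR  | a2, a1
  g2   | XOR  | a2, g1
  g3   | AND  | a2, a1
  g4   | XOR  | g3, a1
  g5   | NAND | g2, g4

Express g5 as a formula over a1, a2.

g1 = a2 XOR a1
g2 = a2 XOR g1 = a2 XOR (a2 XOR a1)
g3 = a2 AND a1
g4 = g3 XOR a1 = (a2 AND a1) XOR a1
g5 = g2 NAND g4 = (a2 XOR (a2 XOR a1)) NAND ((a2 AND a1) XOR a1)

(a2 XOR (a2 XOR a1)) NAND ((a2 AND a1) XOR a1)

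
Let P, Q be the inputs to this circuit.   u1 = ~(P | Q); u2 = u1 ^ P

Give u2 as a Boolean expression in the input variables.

(~(P | Q)) ^ P

u1 = ~(P | Q)
u2 = u1 ^ P = (~(P | Q)) ^ P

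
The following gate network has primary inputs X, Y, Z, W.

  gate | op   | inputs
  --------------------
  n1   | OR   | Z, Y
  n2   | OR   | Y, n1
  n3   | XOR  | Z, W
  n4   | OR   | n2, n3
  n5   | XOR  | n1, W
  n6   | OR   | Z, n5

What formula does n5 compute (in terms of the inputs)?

n1 = Z OR Y
n5 = n1 XOR W = (Z OR Y) XOR W

(Z OR Y) XOR W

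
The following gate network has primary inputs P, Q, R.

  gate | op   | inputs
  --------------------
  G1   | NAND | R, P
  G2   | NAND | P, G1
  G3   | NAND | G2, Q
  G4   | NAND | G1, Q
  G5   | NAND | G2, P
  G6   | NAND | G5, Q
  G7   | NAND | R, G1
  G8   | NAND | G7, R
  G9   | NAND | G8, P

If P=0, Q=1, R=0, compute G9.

G1 = 0 NAND 0 = 1
G7 = 0 NAND 1 = 1
G8 = 1 NAND 0 = 1
G9 = 1 NAND 0 = 1

1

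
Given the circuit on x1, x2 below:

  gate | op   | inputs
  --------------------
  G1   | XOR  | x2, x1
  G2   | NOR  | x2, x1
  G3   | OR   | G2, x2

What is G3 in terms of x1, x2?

(x2 NOR x1) OR x2

G2 = x2 NOR x1
G3 = G2 OR x2 = (x2 NOR x1) OR x2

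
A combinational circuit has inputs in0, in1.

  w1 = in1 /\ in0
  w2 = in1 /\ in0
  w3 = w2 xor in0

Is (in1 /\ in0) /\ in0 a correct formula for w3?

No

w2 = in1 /\ in0
w3 = w2 xor in0 = (in1 /\ in0) xor in0
At in0=1, in1=0: circuit gives 1, formula gives 0.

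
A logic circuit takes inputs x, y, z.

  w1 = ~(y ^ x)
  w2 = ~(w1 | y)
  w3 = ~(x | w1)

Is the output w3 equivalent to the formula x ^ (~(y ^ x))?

No

w1 = ~(y ^ x)
w3 = ~(x | w1) = ~(x | (~(y ^ x)))
At x=0, y=0, z=0: circuit gives 0, formula gives 1.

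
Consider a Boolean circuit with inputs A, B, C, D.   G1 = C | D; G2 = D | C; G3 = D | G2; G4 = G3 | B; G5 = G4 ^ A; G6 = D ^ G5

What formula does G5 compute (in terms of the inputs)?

((D | (D | C)) | B) ^ A

G2 = D | C
G3 = D | G2 = D | (D | C)
G4 = G3 | B = (D | (D | C)) | B
G5 = G4 ^ A = ((D | (D | C)) | B) ^ A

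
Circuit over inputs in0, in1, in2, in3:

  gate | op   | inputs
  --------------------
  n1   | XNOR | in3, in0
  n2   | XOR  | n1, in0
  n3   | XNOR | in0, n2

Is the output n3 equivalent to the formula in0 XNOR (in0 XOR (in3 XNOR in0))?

Yes

n1 = in3 XNOR in0
n2 = n1 XOR in0 = (in3 XNOR in0) XOR in0
n3 = in0 XNOR n2 = in0 XNOR ((in3 XNOR in0) XOR in0)
At in0=0, in1=0, in2=0, in3=0: circuit gives 0, formula gives 0.
At in0=0, in1=0, in2=0, in3=1: circuit gives 1, formula gives 1.
Agrees on all 16 inputs.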